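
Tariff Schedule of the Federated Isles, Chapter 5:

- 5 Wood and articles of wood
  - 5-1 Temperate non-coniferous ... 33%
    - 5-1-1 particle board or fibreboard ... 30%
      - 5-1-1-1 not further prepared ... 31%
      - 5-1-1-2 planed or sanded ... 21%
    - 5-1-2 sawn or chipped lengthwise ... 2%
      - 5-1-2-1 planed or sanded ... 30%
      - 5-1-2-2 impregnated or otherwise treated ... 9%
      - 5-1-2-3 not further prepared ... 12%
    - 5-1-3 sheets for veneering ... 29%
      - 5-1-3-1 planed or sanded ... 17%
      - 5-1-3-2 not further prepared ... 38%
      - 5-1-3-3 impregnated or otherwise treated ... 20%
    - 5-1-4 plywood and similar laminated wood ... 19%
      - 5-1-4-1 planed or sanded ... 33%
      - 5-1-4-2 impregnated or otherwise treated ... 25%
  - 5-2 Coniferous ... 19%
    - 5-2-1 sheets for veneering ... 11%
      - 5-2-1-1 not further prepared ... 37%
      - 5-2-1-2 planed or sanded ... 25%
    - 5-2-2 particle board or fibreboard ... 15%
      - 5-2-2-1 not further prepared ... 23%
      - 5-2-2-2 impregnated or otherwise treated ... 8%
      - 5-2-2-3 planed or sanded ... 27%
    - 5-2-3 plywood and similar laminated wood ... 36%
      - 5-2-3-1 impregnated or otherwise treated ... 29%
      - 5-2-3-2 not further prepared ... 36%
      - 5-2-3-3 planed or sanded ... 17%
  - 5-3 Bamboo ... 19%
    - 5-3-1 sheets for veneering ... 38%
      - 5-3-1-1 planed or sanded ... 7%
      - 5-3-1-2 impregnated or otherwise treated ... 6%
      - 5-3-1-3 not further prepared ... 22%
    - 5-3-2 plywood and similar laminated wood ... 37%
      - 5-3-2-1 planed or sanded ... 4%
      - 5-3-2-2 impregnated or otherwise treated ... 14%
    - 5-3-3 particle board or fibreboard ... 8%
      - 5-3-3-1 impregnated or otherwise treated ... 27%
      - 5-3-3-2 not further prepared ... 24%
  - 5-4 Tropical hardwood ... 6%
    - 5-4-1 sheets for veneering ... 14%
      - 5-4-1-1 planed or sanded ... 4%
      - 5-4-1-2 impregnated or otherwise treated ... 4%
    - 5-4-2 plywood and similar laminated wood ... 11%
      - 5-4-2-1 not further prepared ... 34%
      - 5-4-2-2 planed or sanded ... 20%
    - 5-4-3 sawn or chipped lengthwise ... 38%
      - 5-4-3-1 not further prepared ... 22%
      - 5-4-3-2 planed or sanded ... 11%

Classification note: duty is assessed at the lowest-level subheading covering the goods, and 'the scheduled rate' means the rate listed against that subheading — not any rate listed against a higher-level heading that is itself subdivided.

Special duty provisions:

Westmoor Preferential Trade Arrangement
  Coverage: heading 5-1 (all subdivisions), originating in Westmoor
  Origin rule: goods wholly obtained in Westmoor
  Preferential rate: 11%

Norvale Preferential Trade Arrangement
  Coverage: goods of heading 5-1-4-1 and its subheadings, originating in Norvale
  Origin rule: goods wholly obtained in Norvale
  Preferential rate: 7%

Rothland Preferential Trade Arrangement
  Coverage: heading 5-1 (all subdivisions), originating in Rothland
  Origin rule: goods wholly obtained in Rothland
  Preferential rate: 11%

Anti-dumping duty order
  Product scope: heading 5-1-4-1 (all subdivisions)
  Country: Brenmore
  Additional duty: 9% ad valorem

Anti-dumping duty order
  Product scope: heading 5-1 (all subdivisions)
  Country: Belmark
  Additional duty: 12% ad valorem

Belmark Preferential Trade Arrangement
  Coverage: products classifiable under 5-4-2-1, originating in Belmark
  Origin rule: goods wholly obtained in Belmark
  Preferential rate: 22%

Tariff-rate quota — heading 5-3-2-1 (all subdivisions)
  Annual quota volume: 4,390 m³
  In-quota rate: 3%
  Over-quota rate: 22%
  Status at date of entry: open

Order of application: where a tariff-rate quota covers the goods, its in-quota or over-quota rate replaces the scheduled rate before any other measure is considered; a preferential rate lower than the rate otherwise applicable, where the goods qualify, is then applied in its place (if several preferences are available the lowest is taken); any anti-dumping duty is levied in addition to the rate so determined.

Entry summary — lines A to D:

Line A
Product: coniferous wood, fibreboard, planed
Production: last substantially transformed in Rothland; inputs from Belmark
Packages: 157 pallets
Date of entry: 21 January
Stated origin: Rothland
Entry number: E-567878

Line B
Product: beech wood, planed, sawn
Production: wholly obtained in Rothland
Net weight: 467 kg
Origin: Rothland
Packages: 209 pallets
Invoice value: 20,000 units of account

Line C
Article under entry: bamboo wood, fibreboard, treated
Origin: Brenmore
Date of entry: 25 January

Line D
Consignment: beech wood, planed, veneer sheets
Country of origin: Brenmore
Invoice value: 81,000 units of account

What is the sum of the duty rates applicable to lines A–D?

Line A: coniferous → 5-2; fibreboard → 5-2-2; planed → 5-2-2-3. Scheduled 27%. Rothland agreement on 5-1: 5-2-2-3 not covered. → 27%.
Line B: beech → 5-1; sawn → 5-1-2; planed → 5-1-2-1. Scheduled 30%. Rothland agreement on 5-1: wholly obtained → 11% available; preferential 11%. → 11%.
Line C: bamboo → 5-3; fibreboard → 5-3-3; treated → 5-3-3-1. Scheduled 27%. No special measure applies. → 27%.
Line D: beech → 5-1; veneer sheets → 5-1-3; planed → 5-1-3-1. Scheduled 17%. No special measure applies. → 17%.
Sum: 27% + 11% + 27% + 17% = 82%.

82%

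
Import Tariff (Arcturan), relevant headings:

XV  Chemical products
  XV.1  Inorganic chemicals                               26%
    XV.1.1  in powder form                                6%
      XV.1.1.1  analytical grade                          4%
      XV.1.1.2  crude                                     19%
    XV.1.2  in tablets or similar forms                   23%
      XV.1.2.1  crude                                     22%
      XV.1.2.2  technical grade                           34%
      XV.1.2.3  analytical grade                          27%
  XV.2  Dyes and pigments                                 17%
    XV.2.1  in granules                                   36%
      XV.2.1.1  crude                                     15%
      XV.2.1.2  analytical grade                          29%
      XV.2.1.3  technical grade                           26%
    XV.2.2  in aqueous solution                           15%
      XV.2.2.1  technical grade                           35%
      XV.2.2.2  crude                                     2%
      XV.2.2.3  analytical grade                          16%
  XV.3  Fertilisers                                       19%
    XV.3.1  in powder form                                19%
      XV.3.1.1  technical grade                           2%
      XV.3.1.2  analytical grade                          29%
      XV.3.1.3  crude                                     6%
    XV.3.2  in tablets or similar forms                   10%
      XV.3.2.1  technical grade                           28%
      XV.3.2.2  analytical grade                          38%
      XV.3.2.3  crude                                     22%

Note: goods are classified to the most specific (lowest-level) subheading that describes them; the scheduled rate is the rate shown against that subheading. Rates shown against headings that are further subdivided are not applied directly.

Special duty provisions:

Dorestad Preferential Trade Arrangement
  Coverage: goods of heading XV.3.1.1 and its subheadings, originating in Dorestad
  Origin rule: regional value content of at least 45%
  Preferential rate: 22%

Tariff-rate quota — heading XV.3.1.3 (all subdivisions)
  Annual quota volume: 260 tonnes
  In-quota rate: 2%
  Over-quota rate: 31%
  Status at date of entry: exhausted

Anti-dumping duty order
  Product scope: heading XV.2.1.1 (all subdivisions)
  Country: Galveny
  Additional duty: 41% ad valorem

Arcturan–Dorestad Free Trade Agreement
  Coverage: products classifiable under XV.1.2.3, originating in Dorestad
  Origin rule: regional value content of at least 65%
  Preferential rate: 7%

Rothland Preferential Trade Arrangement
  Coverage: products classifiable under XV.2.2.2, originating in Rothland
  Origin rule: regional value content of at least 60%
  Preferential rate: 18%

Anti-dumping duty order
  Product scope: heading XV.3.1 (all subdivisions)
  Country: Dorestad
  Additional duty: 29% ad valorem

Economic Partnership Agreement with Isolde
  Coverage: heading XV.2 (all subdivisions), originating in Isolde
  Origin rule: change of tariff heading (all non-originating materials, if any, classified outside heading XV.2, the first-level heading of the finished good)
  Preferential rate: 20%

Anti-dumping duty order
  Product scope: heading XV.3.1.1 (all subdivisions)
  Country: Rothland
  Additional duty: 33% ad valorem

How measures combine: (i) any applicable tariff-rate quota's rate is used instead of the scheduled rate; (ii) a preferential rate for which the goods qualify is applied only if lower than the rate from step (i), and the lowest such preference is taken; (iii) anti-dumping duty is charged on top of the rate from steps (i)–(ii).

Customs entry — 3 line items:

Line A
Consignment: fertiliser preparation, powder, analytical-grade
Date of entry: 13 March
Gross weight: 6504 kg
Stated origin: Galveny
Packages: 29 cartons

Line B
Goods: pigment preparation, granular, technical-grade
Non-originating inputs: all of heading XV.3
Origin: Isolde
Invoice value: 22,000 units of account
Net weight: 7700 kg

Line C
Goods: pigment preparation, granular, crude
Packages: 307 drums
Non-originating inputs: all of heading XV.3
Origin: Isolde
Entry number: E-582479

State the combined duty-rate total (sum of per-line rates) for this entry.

64%

Line A: fertiliser → XV.3; powder → XV.3.1; analytical-grade → XV.3.1.2. Scheduled 29%. No special measure applies. → 29%.
Line B: pigment → XV.2; granular → XV.2.1; technical-grade → XV.2.1.3. Scheduled 26%. Isolde agreement on XV.2: CTH met → 20% available; preferential 20%. → 20%.
Line C: pigment → XV.2; granular → XV.2.1; crude → XV.2.1.1. Scheduled 15%. Isolde agreement on XV.2: CTH met → 20% available; preference 20% not lower than 15% → no reduction. → 15%.
Sum: 29% + 20% + 15% = 64%.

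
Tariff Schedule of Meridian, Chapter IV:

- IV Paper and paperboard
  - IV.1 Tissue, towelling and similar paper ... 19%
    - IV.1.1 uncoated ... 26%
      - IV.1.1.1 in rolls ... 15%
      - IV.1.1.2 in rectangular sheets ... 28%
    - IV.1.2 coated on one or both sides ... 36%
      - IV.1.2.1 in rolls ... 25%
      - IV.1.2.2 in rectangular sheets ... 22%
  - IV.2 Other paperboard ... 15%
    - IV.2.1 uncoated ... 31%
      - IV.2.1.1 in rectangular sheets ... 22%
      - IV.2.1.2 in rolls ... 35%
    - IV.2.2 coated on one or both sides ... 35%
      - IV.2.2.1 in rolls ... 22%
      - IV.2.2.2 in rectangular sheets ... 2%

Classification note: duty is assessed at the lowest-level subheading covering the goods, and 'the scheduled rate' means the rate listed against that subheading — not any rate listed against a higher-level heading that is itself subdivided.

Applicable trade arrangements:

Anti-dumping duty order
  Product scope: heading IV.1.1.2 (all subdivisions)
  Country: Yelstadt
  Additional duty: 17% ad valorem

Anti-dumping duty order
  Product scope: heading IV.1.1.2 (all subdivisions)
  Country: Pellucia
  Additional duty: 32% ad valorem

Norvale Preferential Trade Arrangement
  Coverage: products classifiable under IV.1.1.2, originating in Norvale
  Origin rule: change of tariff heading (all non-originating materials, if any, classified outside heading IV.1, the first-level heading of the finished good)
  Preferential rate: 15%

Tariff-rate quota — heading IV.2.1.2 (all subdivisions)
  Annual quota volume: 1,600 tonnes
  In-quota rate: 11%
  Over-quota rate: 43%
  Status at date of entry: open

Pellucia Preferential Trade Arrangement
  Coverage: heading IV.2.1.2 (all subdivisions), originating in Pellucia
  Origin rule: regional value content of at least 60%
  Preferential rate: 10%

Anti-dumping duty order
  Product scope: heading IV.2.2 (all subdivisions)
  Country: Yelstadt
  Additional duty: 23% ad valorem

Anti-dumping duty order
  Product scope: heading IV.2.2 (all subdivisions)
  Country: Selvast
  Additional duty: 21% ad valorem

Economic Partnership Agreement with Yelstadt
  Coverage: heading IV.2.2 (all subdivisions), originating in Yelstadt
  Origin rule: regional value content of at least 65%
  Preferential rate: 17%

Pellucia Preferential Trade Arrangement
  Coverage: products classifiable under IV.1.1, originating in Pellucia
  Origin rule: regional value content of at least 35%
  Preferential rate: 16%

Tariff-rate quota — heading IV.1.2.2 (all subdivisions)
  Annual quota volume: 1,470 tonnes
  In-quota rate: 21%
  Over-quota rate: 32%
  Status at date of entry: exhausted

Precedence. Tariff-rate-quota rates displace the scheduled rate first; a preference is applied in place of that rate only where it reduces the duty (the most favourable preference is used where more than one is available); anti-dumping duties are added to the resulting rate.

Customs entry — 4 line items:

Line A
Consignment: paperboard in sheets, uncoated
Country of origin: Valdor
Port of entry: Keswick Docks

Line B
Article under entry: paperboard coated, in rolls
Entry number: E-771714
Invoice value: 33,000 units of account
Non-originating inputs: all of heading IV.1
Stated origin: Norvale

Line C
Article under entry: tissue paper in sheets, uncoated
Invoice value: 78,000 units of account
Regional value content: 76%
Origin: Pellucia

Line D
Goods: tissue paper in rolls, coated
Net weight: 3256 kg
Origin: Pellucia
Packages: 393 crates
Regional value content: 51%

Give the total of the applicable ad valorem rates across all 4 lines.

117%

Line A: paperboard → IV.2; uncoated → IV.2.1; in sheets → IV.2.1.1. Scheduled 22%. No special measure applies. → 22%.
Line B: paperboard → IV.2; coated → IV.2.2; in rolls → IV.2.2.1. Scheduled 22%. Norvale agreement on IV.1.1.2: IV.2.2.1 not covered. → 22%.
Line C: tissue paper → IV.1; uncoated → IV.1.1; in sheets → IV.1.1.2. Scheduled 28%. Pellucia agreement on IV.2.1.2: IV.1.1.2 not covered; Pellucia agreement on IV.1.1: RVC ≥ 35% → 16% available; preferential 16%; anti-dumping (Pellucia, IV.1.1.2): +32%; total 16% + 32% = 48%. → 48%.
Line D: tissue paper → IV.1; coated → IV.1.2; in rolls → IV.1.2.1. Scheduled 25%. Pellucia agreement on IV.2.1.2: IV.1.2.1 not covered; Pellucia agreement on IV.1.1: IV.1.2.1 not covered. → 25%.
Sum: 22% + 22% + 48% + 25% = 117%.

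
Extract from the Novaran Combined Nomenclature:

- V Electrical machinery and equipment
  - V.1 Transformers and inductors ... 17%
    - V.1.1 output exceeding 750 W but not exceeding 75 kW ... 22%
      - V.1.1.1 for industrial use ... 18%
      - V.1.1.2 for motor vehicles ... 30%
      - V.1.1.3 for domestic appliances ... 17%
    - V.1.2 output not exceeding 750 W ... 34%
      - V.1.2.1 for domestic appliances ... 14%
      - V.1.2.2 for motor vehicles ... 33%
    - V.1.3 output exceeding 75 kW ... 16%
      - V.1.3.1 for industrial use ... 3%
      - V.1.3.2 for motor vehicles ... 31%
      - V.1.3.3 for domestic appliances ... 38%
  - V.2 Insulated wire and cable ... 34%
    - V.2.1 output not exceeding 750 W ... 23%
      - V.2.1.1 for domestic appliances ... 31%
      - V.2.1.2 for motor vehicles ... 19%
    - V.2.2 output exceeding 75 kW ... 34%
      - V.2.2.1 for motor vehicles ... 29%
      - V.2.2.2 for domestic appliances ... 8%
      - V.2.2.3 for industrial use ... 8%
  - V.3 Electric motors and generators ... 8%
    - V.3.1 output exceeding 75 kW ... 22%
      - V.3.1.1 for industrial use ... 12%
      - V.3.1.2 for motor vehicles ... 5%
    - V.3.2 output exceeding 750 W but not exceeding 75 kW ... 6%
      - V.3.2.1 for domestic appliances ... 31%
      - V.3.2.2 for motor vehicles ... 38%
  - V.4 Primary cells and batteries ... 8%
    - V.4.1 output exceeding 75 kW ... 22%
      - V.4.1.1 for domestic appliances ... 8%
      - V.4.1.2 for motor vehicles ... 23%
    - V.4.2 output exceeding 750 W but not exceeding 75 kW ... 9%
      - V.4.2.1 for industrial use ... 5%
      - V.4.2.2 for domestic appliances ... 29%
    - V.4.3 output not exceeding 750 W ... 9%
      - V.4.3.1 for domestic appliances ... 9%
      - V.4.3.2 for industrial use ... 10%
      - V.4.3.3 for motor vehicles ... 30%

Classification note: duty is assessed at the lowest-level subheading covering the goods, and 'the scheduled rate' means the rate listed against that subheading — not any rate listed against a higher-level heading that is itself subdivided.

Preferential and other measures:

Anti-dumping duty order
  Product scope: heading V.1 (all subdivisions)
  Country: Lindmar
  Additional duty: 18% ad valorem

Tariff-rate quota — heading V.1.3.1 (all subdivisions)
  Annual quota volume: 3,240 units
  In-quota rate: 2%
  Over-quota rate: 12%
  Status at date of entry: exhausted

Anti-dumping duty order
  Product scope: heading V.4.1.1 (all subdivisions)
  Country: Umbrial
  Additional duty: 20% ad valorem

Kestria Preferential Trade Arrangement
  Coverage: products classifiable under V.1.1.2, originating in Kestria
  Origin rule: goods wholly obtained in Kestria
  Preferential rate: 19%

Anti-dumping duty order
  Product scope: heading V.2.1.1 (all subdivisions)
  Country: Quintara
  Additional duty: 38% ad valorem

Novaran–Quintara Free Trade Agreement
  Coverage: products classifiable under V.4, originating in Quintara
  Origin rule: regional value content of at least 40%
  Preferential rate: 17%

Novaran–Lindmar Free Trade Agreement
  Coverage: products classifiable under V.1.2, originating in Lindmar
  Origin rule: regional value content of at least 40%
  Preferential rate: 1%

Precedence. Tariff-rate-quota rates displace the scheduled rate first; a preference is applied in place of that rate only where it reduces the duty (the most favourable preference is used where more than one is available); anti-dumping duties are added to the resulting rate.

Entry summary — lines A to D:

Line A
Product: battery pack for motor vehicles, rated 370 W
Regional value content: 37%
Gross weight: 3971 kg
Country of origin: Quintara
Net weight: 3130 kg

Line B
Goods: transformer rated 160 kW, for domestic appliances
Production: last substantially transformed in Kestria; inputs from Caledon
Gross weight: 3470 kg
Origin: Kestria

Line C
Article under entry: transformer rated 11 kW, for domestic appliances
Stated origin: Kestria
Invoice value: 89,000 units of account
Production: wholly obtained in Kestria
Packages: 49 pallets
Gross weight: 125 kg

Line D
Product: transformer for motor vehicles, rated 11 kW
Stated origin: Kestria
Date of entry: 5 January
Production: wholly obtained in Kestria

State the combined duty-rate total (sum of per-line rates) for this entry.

Line A: battery pack → V.4; rated 370 W → V.4.3; for motor vehicles → V.4.3.3. Scheduled 30%. Quintara agreement on V.4: RVC < 40%. → 30%.
Line B: transformer → V.1; rated 160 kW → V.1.3; for domestic appliances → V.1.3.3. Scheduled 38%. Kestria agreement on V.1.1.2: V.1.3.3 not covered. → 38%.
Line C: transformer → V.1; rated 11 kW → V.1.1; for domestic appliances → V.1.1.3. Scheduled 17%. Kestria agreement on V.1.1.2: V.1.1.3 not covered. → 17%.
Line D: transformer → V.1; rated 11 kW → V.1.1; for motor vehicles → V.1.1.2. Scheduled 30%. Kestria agreement on V.1.1.2: wholly obtained → 19% available; preferential 19%. → 19%.
Sum: 30% + 38% + 17% + 19% = 104%.

104%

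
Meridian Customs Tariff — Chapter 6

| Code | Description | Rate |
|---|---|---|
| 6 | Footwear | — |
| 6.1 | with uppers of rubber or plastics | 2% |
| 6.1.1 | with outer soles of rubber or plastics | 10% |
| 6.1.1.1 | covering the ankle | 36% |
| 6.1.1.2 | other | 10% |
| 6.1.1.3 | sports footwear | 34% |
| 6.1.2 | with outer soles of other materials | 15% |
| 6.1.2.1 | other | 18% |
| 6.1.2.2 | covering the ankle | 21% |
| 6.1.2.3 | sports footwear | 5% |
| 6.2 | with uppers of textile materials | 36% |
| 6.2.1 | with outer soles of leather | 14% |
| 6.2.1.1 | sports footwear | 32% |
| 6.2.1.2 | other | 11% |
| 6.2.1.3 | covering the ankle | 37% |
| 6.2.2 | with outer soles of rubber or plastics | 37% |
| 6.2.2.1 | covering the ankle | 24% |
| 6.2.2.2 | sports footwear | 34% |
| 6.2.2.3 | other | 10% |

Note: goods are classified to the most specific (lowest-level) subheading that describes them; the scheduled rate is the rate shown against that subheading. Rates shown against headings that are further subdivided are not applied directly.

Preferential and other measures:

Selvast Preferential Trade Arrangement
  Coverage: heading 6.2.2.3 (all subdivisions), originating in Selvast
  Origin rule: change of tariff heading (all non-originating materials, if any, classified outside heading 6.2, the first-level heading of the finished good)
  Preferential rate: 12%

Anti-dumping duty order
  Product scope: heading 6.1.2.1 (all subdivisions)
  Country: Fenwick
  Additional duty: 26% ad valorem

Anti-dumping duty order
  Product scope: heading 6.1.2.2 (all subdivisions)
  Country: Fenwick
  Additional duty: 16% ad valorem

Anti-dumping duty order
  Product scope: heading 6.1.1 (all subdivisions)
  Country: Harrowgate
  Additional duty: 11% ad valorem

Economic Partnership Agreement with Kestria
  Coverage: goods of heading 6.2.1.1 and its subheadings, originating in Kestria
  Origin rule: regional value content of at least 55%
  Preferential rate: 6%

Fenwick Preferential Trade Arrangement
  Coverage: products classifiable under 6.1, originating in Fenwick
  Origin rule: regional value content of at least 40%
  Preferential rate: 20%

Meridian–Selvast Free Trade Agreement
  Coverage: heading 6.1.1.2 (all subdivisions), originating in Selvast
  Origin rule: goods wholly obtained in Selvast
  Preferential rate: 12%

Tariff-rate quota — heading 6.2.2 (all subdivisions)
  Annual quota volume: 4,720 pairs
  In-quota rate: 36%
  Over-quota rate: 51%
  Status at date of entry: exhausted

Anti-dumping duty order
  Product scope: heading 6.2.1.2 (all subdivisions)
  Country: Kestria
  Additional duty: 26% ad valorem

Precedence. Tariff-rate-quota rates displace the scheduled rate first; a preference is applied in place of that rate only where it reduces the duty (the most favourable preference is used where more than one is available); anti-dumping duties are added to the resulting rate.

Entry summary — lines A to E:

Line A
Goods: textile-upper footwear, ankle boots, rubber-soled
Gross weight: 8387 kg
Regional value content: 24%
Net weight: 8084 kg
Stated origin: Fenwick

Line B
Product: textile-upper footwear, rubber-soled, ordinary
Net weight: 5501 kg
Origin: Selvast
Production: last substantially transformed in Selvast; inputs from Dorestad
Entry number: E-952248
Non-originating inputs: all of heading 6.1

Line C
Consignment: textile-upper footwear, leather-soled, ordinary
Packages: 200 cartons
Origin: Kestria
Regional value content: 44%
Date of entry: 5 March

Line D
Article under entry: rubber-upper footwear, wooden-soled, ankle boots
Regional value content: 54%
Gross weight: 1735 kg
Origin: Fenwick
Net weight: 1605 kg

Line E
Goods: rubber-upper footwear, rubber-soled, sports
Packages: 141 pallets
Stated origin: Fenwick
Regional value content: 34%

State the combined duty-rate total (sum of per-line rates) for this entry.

Line A: textile-upper → 6.2; rubber-soled → 6.2.2; ankle boots → 6.2.2.1. Scheduled 24%. quota on 6.2.2 exhausted → over-quota 51%; Fenwick agreement on 6.1: 6.2.2.1 not covered. → 51%.
Line B: textile-upper → 6.2; rubber-soled → 6.2.2; ordinary → 6.2.2.3. Scheduled 10%. quota on 6.2.2 exhausted → over-quota 51%; Selvast agreement on 6.2.2.3: CTH met → 12% available; Selvast agreement on 6.1.1.2: 6.2.2.3 not covered; preferential 12%. → 12%.
Line C: textile-upper → 6.2; leather-soled → 6.2.1; ordinary → 6.2.1.2. Scheduled 11%. Kestria agreement on 6.2.1.1: 6.2.1.2 not covered; anti-dumping (Kestria, 6.2.1.2): +26%; total 11% + 26% = 37%. → 37%.
Line D: rubber-upper → 6.1; wooden-soled → 6.1.2; ankle boots → 6.1.2.2. Scheduled 21%. Fenwick agreement on 6.1: RVC ≥ 40% → 20% available; preferential 20%; anti-dumping (Fenwick, 6.1.2.2): +16%; total 20% + 16% = 36%. → 36%.
Line E: rubber-upper → 6.1; rubber-soled → 6.1.1; sports → 6.1.1.3. Scheduled 34%. Fenwick agreement on 6.1: RVC < 40%. → 34%.
Sum: 51% + 12% + 37% + 36% + 34% = 170%.

170%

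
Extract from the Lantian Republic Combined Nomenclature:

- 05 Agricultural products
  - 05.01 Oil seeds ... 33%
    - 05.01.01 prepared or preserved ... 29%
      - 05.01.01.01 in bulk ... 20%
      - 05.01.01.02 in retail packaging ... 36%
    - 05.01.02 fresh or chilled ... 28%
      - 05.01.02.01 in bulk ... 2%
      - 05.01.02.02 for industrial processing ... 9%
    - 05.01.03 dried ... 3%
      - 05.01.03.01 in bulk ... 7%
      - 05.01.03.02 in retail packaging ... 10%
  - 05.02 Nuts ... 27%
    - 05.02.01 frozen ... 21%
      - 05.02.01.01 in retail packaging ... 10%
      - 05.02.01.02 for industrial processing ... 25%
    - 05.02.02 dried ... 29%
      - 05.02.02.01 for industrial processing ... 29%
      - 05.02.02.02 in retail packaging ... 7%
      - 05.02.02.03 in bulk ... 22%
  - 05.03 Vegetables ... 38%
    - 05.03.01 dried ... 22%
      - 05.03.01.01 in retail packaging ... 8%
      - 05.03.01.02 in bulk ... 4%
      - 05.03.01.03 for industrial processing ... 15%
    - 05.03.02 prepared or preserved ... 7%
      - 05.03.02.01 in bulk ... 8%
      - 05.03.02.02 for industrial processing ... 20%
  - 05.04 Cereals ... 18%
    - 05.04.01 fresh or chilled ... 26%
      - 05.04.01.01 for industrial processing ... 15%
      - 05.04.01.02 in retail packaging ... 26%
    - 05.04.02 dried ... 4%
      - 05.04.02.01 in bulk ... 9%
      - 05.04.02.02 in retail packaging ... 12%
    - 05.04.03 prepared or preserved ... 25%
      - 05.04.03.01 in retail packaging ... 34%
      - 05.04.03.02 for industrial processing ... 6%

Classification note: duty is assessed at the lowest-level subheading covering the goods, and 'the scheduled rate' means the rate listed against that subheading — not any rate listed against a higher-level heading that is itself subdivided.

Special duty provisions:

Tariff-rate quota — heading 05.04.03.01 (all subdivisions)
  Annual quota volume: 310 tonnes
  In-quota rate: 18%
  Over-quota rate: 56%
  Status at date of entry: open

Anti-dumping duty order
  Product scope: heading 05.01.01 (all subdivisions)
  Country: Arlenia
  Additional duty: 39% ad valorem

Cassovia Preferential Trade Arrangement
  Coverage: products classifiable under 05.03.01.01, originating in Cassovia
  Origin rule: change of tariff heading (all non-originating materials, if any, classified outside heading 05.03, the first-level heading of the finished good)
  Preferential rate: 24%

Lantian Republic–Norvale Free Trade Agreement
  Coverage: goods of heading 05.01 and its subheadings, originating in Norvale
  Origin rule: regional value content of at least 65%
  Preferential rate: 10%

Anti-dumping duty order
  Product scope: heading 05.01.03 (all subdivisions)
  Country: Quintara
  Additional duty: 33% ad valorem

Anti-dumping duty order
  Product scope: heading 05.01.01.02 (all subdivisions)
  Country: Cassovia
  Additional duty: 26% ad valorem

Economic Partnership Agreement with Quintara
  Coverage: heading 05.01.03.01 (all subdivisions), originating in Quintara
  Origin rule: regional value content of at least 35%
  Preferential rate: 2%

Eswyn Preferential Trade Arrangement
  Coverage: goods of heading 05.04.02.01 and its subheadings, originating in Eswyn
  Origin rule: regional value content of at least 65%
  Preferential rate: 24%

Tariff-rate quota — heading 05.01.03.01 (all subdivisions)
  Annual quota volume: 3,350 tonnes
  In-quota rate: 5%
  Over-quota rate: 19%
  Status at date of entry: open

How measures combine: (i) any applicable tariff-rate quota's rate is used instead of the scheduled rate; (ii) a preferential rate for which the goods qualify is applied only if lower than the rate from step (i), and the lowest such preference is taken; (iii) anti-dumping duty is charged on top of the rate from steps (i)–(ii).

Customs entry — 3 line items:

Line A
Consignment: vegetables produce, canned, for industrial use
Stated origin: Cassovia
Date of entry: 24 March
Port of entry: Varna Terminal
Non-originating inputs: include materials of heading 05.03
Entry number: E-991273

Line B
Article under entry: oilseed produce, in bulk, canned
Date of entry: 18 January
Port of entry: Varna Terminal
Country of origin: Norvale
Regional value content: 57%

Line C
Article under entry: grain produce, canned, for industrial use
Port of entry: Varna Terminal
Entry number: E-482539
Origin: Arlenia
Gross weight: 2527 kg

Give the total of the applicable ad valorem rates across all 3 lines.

Line A: vegetables → 05.03; canned → 05.03.02; for industrial use → 05.03.02.02. Scheduled 20%. Cassovia agreement on 05.03.01.01: 05.03.02.02 not covered. → 20%.
Line B: oilseed → 05.01; canned → 05.01.01; in bulk → 05.01.01.01. Scheduled 20%. Norvale agreement on 05.01: RVC < 65%. → 20%.
Line C: grain → 05.04; canned → 05.04.03; for industrial use → 05.04.03.02. Scheduled 6%. No special measure applies. → 6%.
Sum: 20% + 20% + 6% = 46%.

46%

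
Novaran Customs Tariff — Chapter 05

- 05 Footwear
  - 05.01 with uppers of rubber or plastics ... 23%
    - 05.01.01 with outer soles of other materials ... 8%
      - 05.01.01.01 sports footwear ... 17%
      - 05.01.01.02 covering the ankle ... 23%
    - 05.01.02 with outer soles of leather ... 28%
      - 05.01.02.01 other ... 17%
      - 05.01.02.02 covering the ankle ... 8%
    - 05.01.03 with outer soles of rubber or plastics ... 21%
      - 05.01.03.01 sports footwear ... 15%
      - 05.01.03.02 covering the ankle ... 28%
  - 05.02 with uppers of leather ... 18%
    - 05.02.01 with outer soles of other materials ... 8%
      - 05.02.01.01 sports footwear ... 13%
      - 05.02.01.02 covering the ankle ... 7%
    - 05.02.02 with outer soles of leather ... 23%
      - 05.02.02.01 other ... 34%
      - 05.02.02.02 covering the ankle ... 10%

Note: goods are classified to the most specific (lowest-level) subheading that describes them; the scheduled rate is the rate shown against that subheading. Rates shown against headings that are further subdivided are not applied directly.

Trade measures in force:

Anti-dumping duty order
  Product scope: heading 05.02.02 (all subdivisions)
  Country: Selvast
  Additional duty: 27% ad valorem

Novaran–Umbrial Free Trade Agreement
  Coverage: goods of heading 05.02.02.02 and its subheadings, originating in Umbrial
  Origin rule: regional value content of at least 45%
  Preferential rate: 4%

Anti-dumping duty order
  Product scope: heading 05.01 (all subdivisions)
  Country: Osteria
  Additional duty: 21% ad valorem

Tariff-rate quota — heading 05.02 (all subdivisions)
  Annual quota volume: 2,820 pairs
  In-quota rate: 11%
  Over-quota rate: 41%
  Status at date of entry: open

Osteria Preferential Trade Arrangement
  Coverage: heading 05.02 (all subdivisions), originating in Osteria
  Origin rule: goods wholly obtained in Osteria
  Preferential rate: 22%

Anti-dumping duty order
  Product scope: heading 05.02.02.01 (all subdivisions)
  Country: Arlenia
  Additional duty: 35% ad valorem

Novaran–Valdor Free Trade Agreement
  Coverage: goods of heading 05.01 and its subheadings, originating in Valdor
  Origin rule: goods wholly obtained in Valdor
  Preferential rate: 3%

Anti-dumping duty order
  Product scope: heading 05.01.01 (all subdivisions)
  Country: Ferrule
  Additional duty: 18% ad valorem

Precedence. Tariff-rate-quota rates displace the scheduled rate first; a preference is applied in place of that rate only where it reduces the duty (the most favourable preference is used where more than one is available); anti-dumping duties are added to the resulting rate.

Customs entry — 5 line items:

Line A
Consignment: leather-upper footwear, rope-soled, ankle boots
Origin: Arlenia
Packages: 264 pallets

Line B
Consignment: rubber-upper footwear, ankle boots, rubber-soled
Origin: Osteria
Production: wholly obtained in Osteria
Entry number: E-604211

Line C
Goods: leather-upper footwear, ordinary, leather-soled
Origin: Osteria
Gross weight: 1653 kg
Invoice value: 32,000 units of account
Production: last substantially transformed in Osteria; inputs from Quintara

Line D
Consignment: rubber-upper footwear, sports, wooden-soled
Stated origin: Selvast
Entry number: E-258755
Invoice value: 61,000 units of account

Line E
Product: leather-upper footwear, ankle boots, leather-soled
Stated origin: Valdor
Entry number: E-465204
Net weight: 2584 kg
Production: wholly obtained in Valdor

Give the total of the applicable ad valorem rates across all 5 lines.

Line A: leather-upper → 05.02; rope-soled → 05.02.01; ankle boots → 05.02.01.02. Scheduled 7%. quota on 05.02 open → in-quota 11%. → 11%.
Line B: rubber-upper → 05.01; rubber-soled → 05.01.03; ankle boots → 05.01.03.02. Scheduled 28%. Osteria agreement on 05.02: 05.01.03.02 not covered; anti-dumping (Osteria, 05.01): +21%; total 28% + 21% = 49%. → 49%.
Line C: leather-upper → 05.02; leather-soled → 05.02.02; ordinary → 05.02.02.01. Scheduled 34%. quota on 05.02 open → in-quota 11%; Osteria agreement on 05.02: not wholly obtained. → 11%.
Line D: rubber-upper → 05.01; wooden-soled → 05.01.01; sports → 05.01.01.01. Scheduled 17%. No special measure applies. → 17%.
Line E: leather-upper → 05.02; leather-soled → 05.02.02; ankle boots → 05.02.02.02. Scheduled 10%. quota on 05.02 open → in-quota 11%; Valdor agreement on 05.01: 05.02.02.02 not covered. → 11%.
Sum: 11% + 49% + 11% + 17% + 11% = 99%.

99%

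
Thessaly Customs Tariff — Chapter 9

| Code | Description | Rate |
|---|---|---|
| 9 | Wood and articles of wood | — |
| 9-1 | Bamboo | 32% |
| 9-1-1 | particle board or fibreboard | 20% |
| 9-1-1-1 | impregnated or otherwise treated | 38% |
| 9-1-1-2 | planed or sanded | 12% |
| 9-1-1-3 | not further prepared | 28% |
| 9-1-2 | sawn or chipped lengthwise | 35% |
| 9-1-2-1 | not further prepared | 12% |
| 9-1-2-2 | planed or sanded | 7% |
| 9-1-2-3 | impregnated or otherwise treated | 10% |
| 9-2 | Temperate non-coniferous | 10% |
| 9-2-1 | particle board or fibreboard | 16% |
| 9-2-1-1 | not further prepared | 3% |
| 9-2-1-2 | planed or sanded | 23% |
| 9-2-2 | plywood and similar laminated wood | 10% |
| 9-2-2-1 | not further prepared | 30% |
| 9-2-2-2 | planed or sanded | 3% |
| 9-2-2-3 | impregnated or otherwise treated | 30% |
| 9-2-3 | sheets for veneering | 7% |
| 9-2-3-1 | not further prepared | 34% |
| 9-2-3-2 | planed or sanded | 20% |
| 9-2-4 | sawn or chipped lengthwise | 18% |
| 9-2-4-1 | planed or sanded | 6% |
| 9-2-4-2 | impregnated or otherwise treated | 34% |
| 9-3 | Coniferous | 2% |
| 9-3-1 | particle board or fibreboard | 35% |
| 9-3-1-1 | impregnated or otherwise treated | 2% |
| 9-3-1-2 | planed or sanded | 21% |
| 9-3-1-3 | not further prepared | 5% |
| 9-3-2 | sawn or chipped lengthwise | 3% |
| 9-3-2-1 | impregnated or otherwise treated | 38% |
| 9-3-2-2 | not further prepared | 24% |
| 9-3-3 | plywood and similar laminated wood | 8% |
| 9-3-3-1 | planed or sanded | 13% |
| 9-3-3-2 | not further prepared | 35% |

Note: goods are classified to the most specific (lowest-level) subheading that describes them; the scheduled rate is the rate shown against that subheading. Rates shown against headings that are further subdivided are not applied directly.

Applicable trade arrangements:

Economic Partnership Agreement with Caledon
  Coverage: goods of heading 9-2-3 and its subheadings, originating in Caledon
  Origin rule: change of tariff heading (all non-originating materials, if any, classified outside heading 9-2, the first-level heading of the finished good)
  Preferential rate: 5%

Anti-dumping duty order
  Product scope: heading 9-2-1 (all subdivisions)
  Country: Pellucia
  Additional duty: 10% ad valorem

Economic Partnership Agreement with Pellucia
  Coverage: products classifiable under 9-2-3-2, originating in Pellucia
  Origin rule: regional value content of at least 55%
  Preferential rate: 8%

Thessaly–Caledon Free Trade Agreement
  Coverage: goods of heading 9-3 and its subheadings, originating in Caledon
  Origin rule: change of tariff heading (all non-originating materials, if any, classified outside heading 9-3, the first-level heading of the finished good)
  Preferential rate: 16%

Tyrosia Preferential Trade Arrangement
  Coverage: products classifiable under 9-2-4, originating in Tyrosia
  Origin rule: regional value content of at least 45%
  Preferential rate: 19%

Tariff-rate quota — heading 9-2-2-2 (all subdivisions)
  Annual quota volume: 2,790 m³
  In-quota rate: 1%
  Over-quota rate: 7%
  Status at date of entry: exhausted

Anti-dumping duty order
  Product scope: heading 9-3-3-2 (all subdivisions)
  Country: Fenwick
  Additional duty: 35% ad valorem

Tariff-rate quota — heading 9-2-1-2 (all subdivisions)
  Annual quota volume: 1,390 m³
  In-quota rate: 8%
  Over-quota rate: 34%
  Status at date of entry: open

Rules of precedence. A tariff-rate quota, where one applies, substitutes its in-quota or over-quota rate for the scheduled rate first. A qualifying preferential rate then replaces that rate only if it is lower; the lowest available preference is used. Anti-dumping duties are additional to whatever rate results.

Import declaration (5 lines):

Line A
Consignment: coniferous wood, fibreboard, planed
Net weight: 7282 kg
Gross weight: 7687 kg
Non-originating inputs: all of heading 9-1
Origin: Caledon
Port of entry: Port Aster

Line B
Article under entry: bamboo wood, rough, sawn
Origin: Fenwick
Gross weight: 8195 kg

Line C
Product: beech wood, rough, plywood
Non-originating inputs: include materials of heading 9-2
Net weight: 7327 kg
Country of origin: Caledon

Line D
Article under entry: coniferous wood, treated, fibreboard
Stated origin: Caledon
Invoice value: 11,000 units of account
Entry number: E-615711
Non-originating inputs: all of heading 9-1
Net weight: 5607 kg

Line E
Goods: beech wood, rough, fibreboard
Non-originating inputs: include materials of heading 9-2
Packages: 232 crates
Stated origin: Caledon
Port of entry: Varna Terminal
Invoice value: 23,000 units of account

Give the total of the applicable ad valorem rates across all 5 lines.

63%

Line A: coniferous → 9-3; fibreboard → 9-3-1; planed → 9-3-1-2. Scheduled 21%. Caledon agreement on 9-2-3: 9-3-1-2 not covered; Caledon agreement on 9-3: CTH met → 16% available; preferential 16%. → 16%.
Line B: bamboo → 9-1; sawn → 9-1-2; rough → 9-1-2-1. Scheduled 12%. No special measure applies. → 12%.
Line C: beech → 9-2; plywood → 9-2-2; rough → 9-2-2-1. Scheduled 30%. Caledon agreement on 9-2-3: 9-2-2-1 not covered; Caledon agreement on 9-3: 9-2-2-1 not covered. → 30%.
Line D: coniferous → 9-3; fibreboard → 9-3-1; treated → 9-3-1-1. Scheduled 2%. Caledon agreement on 9-2-3: 9-3-1-1 not covered; Caledon agreement on 9-3: CTH met → 16% available; preference 16% not lower than 2% → no reduction. → 2%.
Line E: beech → 9-2; fibreboard → 9-2-1; rough → 9-2-1-1. Scheduled 3%. Caledon agreement on 9-2-3: 9-2-1-1 not covered; Caledon agreement on 9-3: 9-2-1-1 not covered. → 3%.
Sum: 16% + 12% + 30% + 2% + 3% = 63%.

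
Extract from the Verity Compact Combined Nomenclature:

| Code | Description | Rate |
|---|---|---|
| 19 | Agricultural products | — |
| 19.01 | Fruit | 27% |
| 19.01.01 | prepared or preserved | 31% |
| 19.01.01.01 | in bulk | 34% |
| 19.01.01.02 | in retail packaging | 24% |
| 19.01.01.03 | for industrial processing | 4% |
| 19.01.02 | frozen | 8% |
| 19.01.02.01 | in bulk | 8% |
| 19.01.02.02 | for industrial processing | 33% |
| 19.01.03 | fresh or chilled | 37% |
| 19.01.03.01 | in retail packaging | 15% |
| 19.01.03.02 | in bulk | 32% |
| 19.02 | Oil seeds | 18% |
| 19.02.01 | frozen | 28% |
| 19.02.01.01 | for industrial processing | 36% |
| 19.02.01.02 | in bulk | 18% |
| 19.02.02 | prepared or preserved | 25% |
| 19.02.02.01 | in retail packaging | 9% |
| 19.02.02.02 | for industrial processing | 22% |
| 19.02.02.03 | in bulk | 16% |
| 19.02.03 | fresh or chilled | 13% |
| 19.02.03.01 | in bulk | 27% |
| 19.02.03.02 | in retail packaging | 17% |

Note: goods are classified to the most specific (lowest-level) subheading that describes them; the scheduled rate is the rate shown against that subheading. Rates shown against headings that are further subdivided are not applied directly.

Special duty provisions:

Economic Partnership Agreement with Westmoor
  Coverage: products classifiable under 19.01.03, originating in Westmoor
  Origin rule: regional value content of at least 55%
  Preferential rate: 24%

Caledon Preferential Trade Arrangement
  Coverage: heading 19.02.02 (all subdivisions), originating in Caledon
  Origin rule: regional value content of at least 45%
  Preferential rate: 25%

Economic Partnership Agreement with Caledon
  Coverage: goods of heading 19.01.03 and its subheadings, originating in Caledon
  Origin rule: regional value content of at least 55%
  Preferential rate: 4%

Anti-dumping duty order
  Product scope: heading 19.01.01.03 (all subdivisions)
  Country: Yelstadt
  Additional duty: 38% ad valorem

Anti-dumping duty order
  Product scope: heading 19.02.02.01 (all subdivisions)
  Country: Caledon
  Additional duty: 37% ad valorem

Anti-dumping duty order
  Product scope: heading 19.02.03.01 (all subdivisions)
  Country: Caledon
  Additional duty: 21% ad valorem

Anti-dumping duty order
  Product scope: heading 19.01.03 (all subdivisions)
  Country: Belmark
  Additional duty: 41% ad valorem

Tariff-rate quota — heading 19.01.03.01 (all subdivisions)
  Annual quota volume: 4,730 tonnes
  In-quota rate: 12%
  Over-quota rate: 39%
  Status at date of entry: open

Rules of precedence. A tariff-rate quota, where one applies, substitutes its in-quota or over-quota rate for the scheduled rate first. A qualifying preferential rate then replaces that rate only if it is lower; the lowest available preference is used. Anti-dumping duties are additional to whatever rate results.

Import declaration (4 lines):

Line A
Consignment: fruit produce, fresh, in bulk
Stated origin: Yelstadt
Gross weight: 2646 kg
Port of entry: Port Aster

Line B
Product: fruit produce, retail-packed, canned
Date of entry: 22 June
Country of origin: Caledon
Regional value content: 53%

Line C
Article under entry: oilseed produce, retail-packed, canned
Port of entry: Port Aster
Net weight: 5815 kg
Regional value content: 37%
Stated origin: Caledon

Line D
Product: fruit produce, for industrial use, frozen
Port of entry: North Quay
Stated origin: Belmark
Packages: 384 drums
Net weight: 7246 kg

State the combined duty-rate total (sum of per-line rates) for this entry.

135%

Line A: fruit → 19.01; fresh → 19.01.03; in bulk → 19.01.03.02. Scheduled 32%. No special measure applies. → 32%.
Line B: fruit → 19.01; canned → 19.01.01; retail-packed → 19.01.01.02. Scheduled 24%. Caledon agreement on 19.02.02: 19.01.01.02 not covered; Caledon agreement on 19.01.03: 19.01.01.02 not covered. → 24%.
Line C: oilseed → 19.02; canned → 19.02.02; retail-packed → 19.02.02.01. Scheduled 9%. Caledon agreement on 19.02.02: RVC < 45%; Caledon agreement on 19.01.03: 19.02.02.01 not covered; anti-dumping (Caledon, 19.02.02.01): +37%; total 9% + 37% = 46%. → 46%.
Line D: fruit → 19.01; frozen → 19.01.02; for industrial use → 19.01.02.02. Scheduled 33%. No special measure applies. → 33%.
Sum: 32% + 24% + 46% + 33% = 135%.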